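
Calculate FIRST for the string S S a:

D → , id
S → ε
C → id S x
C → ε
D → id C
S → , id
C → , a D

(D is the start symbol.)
FIRST sets of the non-terminals involved (from the grammar, by fixed-point iteration):
  FIRST(S) = { ',', ε }

To compute FIRST(S S a), process the symbols left to right:
Symbol S is a non-terminal. Add FIRST(S) \ {ε} = { ',' }
S is nullable (ε ∈ FIRST(S)), continue to the next symbol.
Symbol S is a non-terminal. Add FIRST(S) \ {ε} = { ',' }
S is nullable (ε ∈ FIRST(S)), continue to the next symbol.
Symbol a is a terminal. Add 'a' and stop.
FIRST(S S a) = { ',', 'a' }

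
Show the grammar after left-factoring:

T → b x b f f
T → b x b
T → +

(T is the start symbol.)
T → b x b T'
T' → f f
T' → ε
T → +

Left-factoring transforms A → αβ₁ | αβ₂ into A → αA' and A' → β₁ | β₂
(α is the longest common prefix among the alternatives). Repeat until
no nonterminal has two alternatives with a common prefix.

Round 1: T has alternatives sharing prefix 'b x b'. Introduce T': T → b x b T'
  Add: T' → f f
  Add: T' → ε

No remaining common prefixes — done.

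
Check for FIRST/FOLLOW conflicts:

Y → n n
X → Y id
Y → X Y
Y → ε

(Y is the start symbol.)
Nullable non-terminals: Y.
FIRST sets used below: FIRST(X) = { 'id', 'n' }

Y: nullable alternative(s) Y → ε; FOLLOW(Y) = { $, 'id' }
  Y → n n: FIRST \ {ε} = { 'n' } — disjoint from FOLLOW(Y)
  Y → X Y: FIRST \ {ε} = { 'id', 'n' } — overlaps FOLLOW(Y) on { 'id' }: CONFLICT
  Y → ε: FIRST \ {ε} = { } — this is the only nullable alternative, skip

X has no nullable alternative, so no FIRST/FOLLOW check is needed there.

So the grammar has 1 FIRST/FOLLOW conflict (marked CONFLICT above).

Answer: Yes. Y → X Y with FOLLOW(Y) on { 'id' }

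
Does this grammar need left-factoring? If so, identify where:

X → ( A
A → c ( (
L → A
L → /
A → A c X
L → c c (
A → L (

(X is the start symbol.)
Left-factoring is needed when two productions for the same non-terminal
share a common prefix on the right-hand side.

Productions for A:
  A → c ( (
  A → A c X
  A → L (
Productions for L:
  L → A
  L → /
  L → c c (

No common prefixes found.

Answer: No, left-factoring is not needed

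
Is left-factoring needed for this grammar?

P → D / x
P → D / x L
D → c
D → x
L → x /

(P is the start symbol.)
Yes, P has productions with common prefix 'D / x'

Left-factoring is needed when two productions for the same non-terminal
share a common prefix on the right-hand side.

Productions for P:
  P → D / x
  P → D / x L
Productions for D:
  D → c
  D → x

Found common prefix 'D / x' in productions for P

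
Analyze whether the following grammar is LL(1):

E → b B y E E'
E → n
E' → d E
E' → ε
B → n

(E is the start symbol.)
A grammar is LL(1) if for each non-terminal N with multiple productions, the predict sets of those productions are pairwise disjoint, where PREDICT(N → α) = (FIRST(α) \ {ε}) ∪ (FOLLOW(N) if α ⇒* ε).

Relevant sets:
  FOLLOW(E') = { $, 'd' }

For E:
  PREDICT(E → b B y E E') = { 'b' }
  PREDICT(E → n) = { 'n' }
For E':
  PREDICT(E' → d E) = { 'd' }
  PREDICT(E' → ε) = { $, 'd' }
B has a single production, so nothing to check there.

Conflict found: Predict set conflict for E': { 'd' }
The grammar is NOT LL(1).

Answer: No. Predict set conflict for E': { 'd' }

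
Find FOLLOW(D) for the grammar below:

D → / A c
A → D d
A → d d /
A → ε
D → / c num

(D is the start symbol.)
{ $, 'd' }

To compute FOLLOW(D), find every occurrence of D on a right-hand side N → α D β: add FIRST(β) \ {ε}, and if β is empty or nullable also add FOLLOW(N). Iterate to a fixed point.

D is the start symbol, so $ ∈ FOLLOW(D).
In A → D d: D is followed by d, add FIRST(d) \ {ε} = { 'd' }

Taking the union: FOLLOW(D) = { $, 'd' }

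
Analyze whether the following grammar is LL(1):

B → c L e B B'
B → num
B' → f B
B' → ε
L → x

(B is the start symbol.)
No. Predict set conflict for B': { 'f' }

A grammar is LL(1) if for each non-terminal N with multiple productions, the predict sets of those productions are pairwise disjoint, where PREDICT(N → α) = (FIRST(α) \ {ε}) ∪ (FOLLOW(N) if α ⇒* ε).

Relevant sets:
  FOLLOW(B') = { $, 'f' }

For B:
  PREDICT(B → c L e B B') = { 'c' }
  PREDICT(B → num) = { 'num' }
For B':
  PREDICT(B' → f B) = { 'f' }
  PREDICT(B' → ε) = { $, 'f' }
L has a single production, so nothing to check there.

Conflict found: Predict set conflict for B': { 'f' }
The grammar is NOT LL(1).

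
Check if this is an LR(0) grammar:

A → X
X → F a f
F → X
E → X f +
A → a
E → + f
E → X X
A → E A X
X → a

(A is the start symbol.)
A grammar is LR(0) if no state in the canonical LR(0) collection has:
  - both a shift item (dot before a terminal) and a complete item (shift-reduce conflict), or
  - two or more complete items (reduce-reduce conflict; the accept item [A' → A .] counts as a complete item here).

Augment with A' → A and build the canonical LR(0) collection (I0 = CLOSURE({[A' → . A]}), then GOTO on every symbol after a dot until no new states appear). It has 16 states:
  I0: { [A → . E A X], [A → . X], [A → . a], [A' → . A], [E → . + f], [E → . X X], [E → . X f +], [F → . X], [X → . F a f], [X → . a] }  — shift
  I1: { [E → + . f] }  — shift
  I2: { [A' → A .] }  — accept
  I3: { [A → . E A X], [A → . X], [A → . a], [A → E . A X], [E → . + f], [E → . X X], [E → . X f +], [F → . X], [X → . F a f], [X → . a] }  — shift
  I4: { [X → F . a f] }  — shift
  I5: { [A → X .], [E → X . X], [E → X . f +], [F → . X], [F → X .], [X → . F a f], [X → . a] }  — shift, 2 reduces
  I6: { [A → a .], [X → a .] }  — 2 reduces
  I7: { [E → X X .], [F → X .] }  — 2 reduces
  I8: { [X → a .] }  — reduce
  I9: { [E → X f . +] }  — shift
  I10: { [E → X f + .] }  — reduce
  I11: { [X → F a . f] }  — shift
  I12: { [X → F a f .] }  — reduce
  I13: { [A → E A . X], [F → . X], [X → . F a f], [X → . a] }  — shift
  I14: { [A → E A X .], [F → X .] }  — 2 reduces
  I15: { [E → + f .] }  — reduce

Conflict in state I5:
  Shift-reduce conflict between [A → X .] and [E → X . f +]
So the grammar is NOT LR(0).

Answer: No. Shift-reduce conflict between [A → X .] and [E → X . f +]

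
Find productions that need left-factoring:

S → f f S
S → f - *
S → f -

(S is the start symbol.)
Yes, S has productions with common prefix 'f'

Left-factoring is needed when two productions for the same non-terminal
share a common prefix on the right-hand side.

Productions for S:
  S → f f S
  S → f - *
  S → f -

Found common prefix 'f' in productions for S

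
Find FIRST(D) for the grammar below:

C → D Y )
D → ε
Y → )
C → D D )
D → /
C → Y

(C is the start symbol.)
{ '/', ε }

To compute FIRST(D), examine every production with D on the left-hand side, reading each right-hand side left to right until a non-nullable symbol is reached.

From D → ε:
  - ε-production, so ε ∈ FIRST(D)
From D → /:
  - '/' is a terminal: add '/' and stop

Collecting: FIRST(D) = { '/', ε }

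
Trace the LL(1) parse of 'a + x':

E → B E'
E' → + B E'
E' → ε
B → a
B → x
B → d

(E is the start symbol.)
Stack is shown with the top on the left.

Stack     Input    Action
-------------------------
E $       a + x $  output E → B E'
B E' $    a + x $  output B → a
a E' $    a + x $  match 'a'
E' $      + x $    output E' → + B E'
+ B E' $  + x $    match '+'
B E' $    x $      output B → x
x E' $    x $      match 'x'
E' $      $        output E' → ε
$         $        accept

The string is accepted.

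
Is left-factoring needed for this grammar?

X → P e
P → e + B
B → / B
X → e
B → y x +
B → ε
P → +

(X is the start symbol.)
No, left-factoring is not needed

Left-factoring is needed when two productions for the same non-terminal
share a common prefix on the right-hand side.

Productions for X:
  X → P e
  X → e
Productions for P:
  P → e + B
  P → +
Productions for B:
  B → / B
  B → y x +
  B → ε

No common prefixes found.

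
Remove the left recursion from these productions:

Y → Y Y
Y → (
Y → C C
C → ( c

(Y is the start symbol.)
Y is directly left-recursive. The standard transformation for
  A → A α₁ | ... | A α_m | β₁ | ... | β_n
is
  A  → β₁ A' | ... | β_n A'
  A' → α₁ A' | ... | α_m A' | ε

Y → ( becomes Y → ( Y'
Y → C C becomes Y → C C Y'
Y → Y Y becomes Y' → Y Y'
Add Y' → ε

Productions for other non-terminals are unchanged:
  C → ( c

Resulting grammar:
Y → ( Y'
Y → C C Y'
Y' → Y Y'
Y' → ε
C → ( c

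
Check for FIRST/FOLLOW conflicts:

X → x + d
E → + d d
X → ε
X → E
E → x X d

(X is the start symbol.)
No FIRST/FOLLOW conflicts.

A FIRST/FOLLOW conflict occurs when a non-terminal N has a nullable alternative N → β (β ⇒* ε) and another alternative N → α with FIRST(α) ∩ FOLLOW(N) ≠ ∅: on such a lookahead the parser cannot decide between expanding α and letting N vanish via β.

Nullable non-terminals: X.
FIRST sets used below: FIRST(E) = { '+', 'x' }

X: nullable alternative(s) X → ε; FOLLOW(X) = { $, 'd' }
  X → x + d: FIRST \ {ε} = { 'x' } — disjoint from FOLLOW(X)
  X → ε: FIRST \ {ε} = { } — this is the only nullable alternative, skip
  X → E: FIRST \ {ε} = { '+', 'x' } — disjoint from FOLLOW(X)

E has no nullable alternative, so no FIRST/FOLLOW check is needed there.

No FIRST/FOLLOW conflicts found.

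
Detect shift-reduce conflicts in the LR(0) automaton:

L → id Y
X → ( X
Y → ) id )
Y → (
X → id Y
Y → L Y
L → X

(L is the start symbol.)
Yes — I5: [Y → ( .] vs [X → . ( X]

A shift-reduce conflict occurs when an LR(0) state has both:
  - a complete (reduce) item [A → α .] (dot at the end), and
  - a shift item [B → β . c γ] (dot before a terminal).

Augment with L' → L and build the canonical LR(0) collection (I0 = CLOSURE({[L' → . L]}), then GOTO on every symbol after a dot until no new states appear). It has 15 states:
  I0: { [L → . X], [L → . id Y], [L' → . L], [X → . ( X], [X → . id Y] }  — shift
  I1: { [X → ( . X], [X → . ( X], [X → . id Y] }  — shift
  I2: { [L' → L .] }  — accept
  I3: { [L → X .] }  — reduce
  I4: { [L → . X], [L → . id Y], [L → id . Y], [X → . ( X], [X → . id Y], [X → id . Y], [Y → . (], [Y → . ) id )], [Y → . L Y] }  — shift
  I5: { [X → ( . X], [X → . ( X], [X → . id Y], [Y → ( .] }  — shift, reduce
  I6: { [Y → ) . id )] }  — shift
  I7: { [L → . X], [L → . id Y], [X → . ( X], [X → . id Y], [Y → . (], [Y → . ) id )], [Y → . L Y], [Y → L . Y] }  — shift
  I8: { [L → id Y .], [X → id Y .] }  — 2 reduces
  I9: { [Y → L Y .] }  — reduce
  I10: { [Y → ) id . )] }  — shift
  I11: { [Y → ) id ) .] }  — reduce
  I12: { [X → ( X .] }  — reduce
  I13: { [L → . X], [L → . id Y], [X → . ( X], [X → . id Y], [X → id . Y], [Y → . (], [Y → . ) id )], [Y → . L Y] }  — shift
  I14: { [X → id Y .] }  — reduce

I5 contains reduce item [Y → ( .] and shift items [X → . ( X], [X → . id Y] — shift-reduce conflict.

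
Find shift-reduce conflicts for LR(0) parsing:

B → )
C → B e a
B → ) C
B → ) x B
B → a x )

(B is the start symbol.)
Yes — I1: [B → ) .] vs [B → . )]

A shift-reduce conflict occurs when an LR(0) state has both:
  - a complete (reduce) item [A → α .] (dot at the end), and
  - a shift item [B → β . c γ] (dot before a terminal).

Augment with B' → B and build the canonical LR(0) collection (I0 = CLOSURE({[B' → . B]}), then GOTO on every symbol after a dot until no new states appear). It has 12 states:
  I0: { [B → . ) C], [B → . ) x B], [B → . )], [B → . a x )], [B' → . B] }  — shift
  I1: { [B → ) . C], [B → ) . x B], [B → ) .], [B → . ) C], [B → . ) x B], [B → . )], [B → . a x )], [C → . B e a] }  — shift, reduce
  I2: { [B' → B .] }  — accept
  I3: { [B → a . x )] }  — shift
  I4: { [B → a x . )] }  — shift
  I5: { [B → a x ) .] }  — reduce
  I6: { [C → B . e a] }  — shift
  I7: { [B → ) C .] }  — reduce
  I8: { [B → ) x . B], [B → . ) C], [B → . ) x B], [B → . )], [B → . a x )] }  — shift
  I9: { [B → ) x B .] }  — reduce
  I10: { [C → B e . a] }  — shift
  I11: { [C → B e a .] }  — reduce

I1 contains reduce item [B → ) .] and shift items [B → . )], [B → . ) C], [B → . ) x B], [B → ) . x B], [B → . a x )] — shift-reduce conflict.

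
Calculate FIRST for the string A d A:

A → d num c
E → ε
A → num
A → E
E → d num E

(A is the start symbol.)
{ 'd', 'num' }

FIRST sets of the non-terminals involved (from the grammar, by fixed-point iteration):
  FIRST(A) = { 'd', 'num', ε }

To compute FIRST(A d A), process the symbols left to right:
Symbol A is a non-terminal. Add FIRST(A) \ {ε} = { 'd', 'num' }
A is nullable (ε ∈ FIRST(A)), continue to the next symbol.
Symbol d is a terminal. Add 'd' and stop.
FIRST(A d A) = { 'd', 'num' }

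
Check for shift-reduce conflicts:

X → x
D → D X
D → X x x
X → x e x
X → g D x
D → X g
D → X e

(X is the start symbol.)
A shift-reduce conflict occurs when an LR(0) state has both:
  - a complete (reduce) item [A → α .] (dot at the end), and
  - a shift item [B → β . c γ] (dot before a terminal).

Augment with X' → X and build the canonical LR(0) collection (I0 = CLOSURE({[X' → . X]}), then GOTO on every symbol after a dot until no new states appear). It has 14 states:
  I0: { [X → . g D x], [X → . x e x], [X → . x], [X' → . X] }  — shift
  I1: { [X' → X .] }  — accept
  I2: { [D → . D X], [D → . X e], [D → . X g], [D → . X x x], [X → . g D x], [X → . x e x], [X → . x], [X → g . D x] }  — shift
  I3: { [X → x . e x], [X → x .] }  — shift, reduce
  I4: { [X → x e . x] }  — shift
  I5: { [X → x e x .] }  — reduce
  I6: { [D → D . X], [X → . g D x], [X → . x e x], [X → . x], [X → g D . x] }  — shift
  I7: { [D → X . e], [D → X . g], [D → X . x x] }  — shift
  I8: { [D → X e .] }  — reduce
  I9: { [D → X g .] }  — reduce
  I10: { [D → X x . x] }  — shift
  I11: { [D → X x x .] }  — reduce
  I12: { [D → D X .] }  — reduce
  I13: { [X → g D x .], [X → x . e x], [X → x .] }  — shift, 2 reduces

I3 contains reduce item [X → x .] and shift item [X → x . e x] — shift-reduce conflict.
I13 contains reduce items [X → g D x .], [X → x .] and shift item [X → x . e x] — shift-reduce conflict.

Answer: Yes — I3: [X → x .] vs [X → x . e x]; I13: [X → g D x .] vs [X → x . e x]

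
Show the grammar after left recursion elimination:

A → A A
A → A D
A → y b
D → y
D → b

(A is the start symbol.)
A is directly left-recursive. The standard transformation for
  A → A α₁ | ... | A α_m | β₁ | ... | β_n
is
  A  → β₁ A' | ... | β_n A'
  A' → α₁ A' | ... | α_m A' | ε

A → y b becomes A → y b A'
A → A A becomes A' → A A'
A → A D becomes A' → D A'
Add A' → ε

Productions for other non-terminals are unchanged:
  D → y
  D → b

Resulting grammar:
A → y b A'
A' → A A'
A' → D A'
A' → ε
D → y
D → b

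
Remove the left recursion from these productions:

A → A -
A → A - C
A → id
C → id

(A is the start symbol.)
A → id A'
A' → - A'
A' → - C A'
A' → ε
C → id

A is directly left-recursive. The standard transformation for
  A → A α₁ | ... | A α_m | β₁ | ... | β_n
is
  A  → β₁ A' | ... | β_n A'
  A' → α₁ A' | ... | α_m A' | ε

A → id becomes A → id A'
A → A - becomes A' → - A'
A → A - C becomes A' → - C A'
Add A' → ε

Productions for other non-terminals are unchanged:
  C → id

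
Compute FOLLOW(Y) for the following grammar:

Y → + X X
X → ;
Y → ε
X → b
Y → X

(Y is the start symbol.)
{ $ }

Y is the start symbol, so $ ∈ FOLLOW(Y).
Y does not occur on any right-hand side.

Taking the union: FOLLOW(Y) = { $ }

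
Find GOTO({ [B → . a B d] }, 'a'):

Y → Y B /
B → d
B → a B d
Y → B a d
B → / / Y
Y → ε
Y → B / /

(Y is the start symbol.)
GOTO(I, 'a') = CLOSURE({ [A → αX.β] : [A → α.Xβ] ∈ I, X = 'a' })

Items with dot before 'a', with the dot advanced:
  [B → . a B d] → [B → a . B d]
Closure of the advanced items:
  [B → a . B d] has the dot before B: add [B → . d], [B → . a B d], [B → . / / Y]

GOTO = { [B → . / / Y], [B → . a B d], [B → . d], [B → a . B d] }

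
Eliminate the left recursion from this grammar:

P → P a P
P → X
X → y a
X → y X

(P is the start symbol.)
P → X P'
P' → a P P'
P' → ε
X → y a
X → y X

P is directly left-recursive. The standard transformation for
  A → A α₁ | ... | A α_m | β₁ | ... | β_n
is
  A  → β₁ A' | ... | β_n A'
  A' → α₁ A' | ... | α_m A' | ε

P → X becomes P → X P'
P → P a P becomes P' → a P P'
Add P' → ε

Productions for other non-terminals are unchanged:
  X → y a
  X → y X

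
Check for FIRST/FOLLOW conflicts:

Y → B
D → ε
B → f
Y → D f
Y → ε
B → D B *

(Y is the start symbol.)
No FIRST/FOLLOW conflicts.

A FIRST/FOLLOW conflict occurs when a non-terminal N has a nullable alternative N → β (β ⇒* ε) and another alternative N → α with FIRST(α) ∩ FOLLOW(N) ≠ ∅: on such a lookahead the parser cannot decide between expanding α and letting N vanish via β.

Nullable non-terminals: D, Y.
FIRST sets used below: FIRST(B) = { 'f' }, FIRST(D) = { ε }
D has a nullable alternative but only one production, so nothing to check.

Y: nullable alternative(s) Y → ε; FOLLOW(Y) = { $ }
  Y → B: FIRST \ {ε} = { 'f' } — disjoint from FOLLOW(Y)
  Y → D f: FIRST \ {ε} = { 'f' } — disjoint from FOLLOW(Y)
  Y → ε: FIRST \ {ε} = { } — this is the only nullable alternative, skip

B has no nullable alternative, so no FIRST/FOLLOW check is needed there.

No FIRST/FOLLOW conflicts found.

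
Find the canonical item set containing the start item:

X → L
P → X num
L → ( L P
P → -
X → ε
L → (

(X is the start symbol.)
First, augment the grammar with X' → X
I₀ = CLOSURE({ [X' → . X] }):
  [X' → . X] has the dot before X: add [X → . L], [X → .]
  [X → . L] has the dot before L: add [L → . ( L P], [L → . (]
No further items can be added.

I₀ = { [L → . ( L P], [L → . (], [X → . L], [X → .], [X' → . X] }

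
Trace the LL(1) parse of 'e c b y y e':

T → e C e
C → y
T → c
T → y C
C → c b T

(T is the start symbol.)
LL(1) parsing maintains a stack (initially the start symbol over $) and the input. At each step: if the stack top is a terminal, match it against the current input token; if it is a non-terminal N, replace it with the RHS of M[N, lookahead] (the unique production whose predict set contains the lookahead).

Stack is shown with the top on the left.

Stack      Input          Action
--------------------------------
T $        e c b y y e $  output T → e C e
e C e $    e c b y y e $  match 'e'
C e $      c b y y e $    output C → c b T
c b T e $  c b y y e $    match 'c'
b T e $    b y y e $      match 'b'
T e $      y y e $        output T → y C
y C e $    y y e $        match 'y'
C e $      y e $          output C → y
y e $      y e $          match 'y'
e $        e $            match 'e'
$          $              accept

The string is accepted.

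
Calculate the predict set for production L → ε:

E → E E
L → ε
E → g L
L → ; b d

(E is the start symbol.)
PREDICT(L → ε) = (FIRST(RHS) \ {ε}) ∪ (FOLLOW(L) if ε ∈ FIRST(RHS), i.e. RHS ⇒* ε)
The right-hand side is ε (FIRST(ε) = { ε }), so the predict set is FOLLOW(L) = { $, 'g' }
PREDICT(L → ε) = { $, 'g' }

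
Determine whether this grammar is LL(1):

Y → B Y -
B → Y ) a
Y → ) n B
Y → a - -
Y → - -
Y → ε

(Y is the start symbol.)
Relevant sets:
  FIRST(B) = { ')', '-', 'a' }
  FOLLOW(Y) = { $, ')', '-' }

For Y:
  PREDICT(Y → B Y '-') = { ')', '-', 'a' }
  PREDICT(Y → ')' n B) = { ')' }
  PREDICT(Y → a '-' '-') = { 'a' }
  PREDICT(Y → '-' '-') = { '-' }
  PREDICT(Y → ε) = { $, ')', '-' }
B has a single production, so nothing to check there.

Conflict found: Predict set conflict for Y: { ')' }
The grammar is NOT LL(1).

Answer: No. Predict set conflict for Y: { ')' }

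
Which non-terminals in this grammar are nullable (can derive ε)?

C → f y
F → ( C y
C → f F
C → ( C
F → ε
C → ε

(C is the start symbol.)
{ 'C', 'F' }

A non-terminal is nullable if it can derive ε (the empty string): either it has an ε-production, or it has a production whose right-hand side consists entirely of nullable non-terminals.

ε-productions: F → ε, C → ε
So F, C are immediately nullable.
Every non-terminal is now nullable.
Nullable = { 'C', 'F' }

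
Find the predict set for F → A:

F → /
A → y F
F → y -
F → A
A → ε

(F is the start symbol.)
{ $, 'y' }

PREDICT(F → A) = (FIRST(RHS) \ {ε}) ∪ (FOLLOW(F) if ε ∈ FIRST(RHS), i.e. RHS ⇒* ε)
FIRST(A) = { 'y', ε }
FIRST(A) = { 'y', ε }
ε ∈ FIRST(A) (the right-hand side is nullable), so add FOLLOW(F) = { $ }
PREDICT(F → A) = { $, 'y' }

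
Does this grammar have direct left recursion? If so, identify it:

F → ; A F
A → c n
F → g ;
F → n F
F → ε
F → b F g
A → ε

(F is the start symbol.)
No direct left recursion

Direct left recursion occurs when N → N α for some non-terminal N (the right-hand side begins with the left-hand side itself).

F → ; A F: starts with ';'
A → c n: starts with c
F → g ;: starts with g
F → n F: starts with n
F → ε: starts with ε
F → b F g: starts with b
A → ε: starts with ε

No direct left recursion found.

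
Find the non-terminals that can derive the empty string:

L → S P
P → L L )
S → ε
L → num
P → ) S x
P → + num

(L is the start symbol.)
{ 'S' }

A non-terminal is nullable if it can derive ε (the empty string): either it has an ε-production, or it has a production whose right-hand side consists entirely of nullable non-terminals.

ε-productions: S → ε
So S is immediately nullable.
No further non-terminal can be added: every production for the remaining non-terminals contains a terminal or a non-nullable non-terminal.
Nullable = { 'S' }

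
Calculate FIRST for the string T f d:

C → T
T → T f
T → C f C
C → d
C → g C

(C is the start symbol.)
FIRST sets of the non-terminals involved (from the grammar, by fixed-point iteration):
  FIRST(T) = { 'd', 'g' }

To compute FIRST(T f d), process the symbols left to right:
Symbol T is a non-terminal. Add FIRST(T) \ {ε} = { 'd', 'g' }
T is not nullable (ε ∉ FIRST(T)), so stop here.
FIRST(T f d) = { 'd', 'g' }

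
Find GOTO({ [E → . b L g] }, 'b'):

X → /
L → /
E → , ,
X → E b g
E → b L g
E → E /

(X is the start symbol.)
GOTO(I, 'b') = CLOSURE({ [A → αX.β] : [A → α.Xβ] ∈ I, X = 'b' })

Items with dot before 'b', with the dot advanced:
  [E → . b L g] → [E → b . L g]
Closure of the advanced items:
  [E → b . L g] has the dot before L: add [L → . /]

GOTO = { [E → b . L g], [L → . /] }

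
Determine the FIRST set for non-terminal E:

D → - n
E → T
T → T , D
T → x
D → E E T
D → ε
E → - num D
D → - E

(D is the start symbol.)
FIRST sets of the other non-terminals involved (by the same procedure, iterated to a fixed point):
  FIRST(T) = { 'x' }

From E → T:
  - T is a non-terminal: add FIRST(T) \ {ε} = { 'x' }
    T is not nullable, so stop
From E → - num D:
  - '-' is a terminal: add '-' and stop

Collecting: FIRST(E) = { '-', 'x' }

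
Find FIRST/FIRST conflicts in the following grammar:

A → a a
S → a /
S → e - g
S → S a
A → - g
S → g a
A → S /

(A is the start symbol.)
FIRST sets of the non-terminals at (or reachable through a nullable prefix from) the front of some alternative:
  FIRST(S) = { 'a', 'e', 'g' }

Productions for A:
  A → a a: FIRST = { 'a' }
  A → - g: FIRST = { '-' }
  A → S /: FIRST = { 'a', 'e', 'g' }
Productions for S:
  S → a /: FIRST = { 'a' }
  S → e - g: FIRST = { 'e' }
  S → S a: FIRST = { 'a', 'e', 'g' }
  S → g a: FIRST = { 'g' }

Conflict for A: A → a a and A → S /
  Overlap: { 'a' }
Conflict for S: S → a / and S → S a
  Overlap: { 'a' }
Conflict for S: S → e - g and S → S a
  Overlap: { 'e' }
Conflict for S: S → S a and S → g a
  Overlap: { 'g' }

Answer: Yes. A → a a / A → S '/' on { 'a' }; S → a '/' / S → S a on { 'a' }; S → e '-' g / S → S a on { 'e' }; S → S a / S → g a on { 'g' }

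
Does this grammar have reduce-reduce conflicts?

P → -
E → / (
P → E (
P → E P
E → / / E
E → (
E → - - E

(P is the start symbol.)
Yes — I6: [E → ( .] vs [P → E ( .]

A reduce-reduce conflict occurs when an LR(0) state has two complete items [A → α .] and [B → β .] — both call for a reduction, and with no lookahead the parser cannot choose between them.

Augment with P' → P and build the canonical LR(0) collection (I0 = CLOSURE({[P' → . P]}), then GOTO on every symbol after a dot until no new states appear). It has 14 states:
  I0: { [E → . (], [E → . - - E], [E → . / (], [E → . / / E], [P → . -], [P → . E (], [P → . E P], [P' → . P] }  — shift
  I1: { [E → ( .] }  — reduce
  I2: { [E → - . - E], [P → - .] }  — shift, reduce
  I3: { [E → / . (], [E → / . / E] }  — shift
  I4: { [E → . (], [E → . - - E], [E → . / (], [E → . / / E], [P → . -], [P → . E (], [P → . E P], [P → E . (], [P → E . P] }  — shift
  I5: { [P' → P .] }  — accept
  I6: { [E → ( .], [P → E ( .] }  — 2 reduces
  I7: { [P → E P .] }  — reduce
  I8: { [E → / ( .] }  — reduce
  I9: { [E → . (], [E → . - - E], [E → . / (], [E → . / / E], [E → / / . E] }  — shift
  I10: { [E → - . - E] }  — shift
  I11: { [E → / / E .] }  — reduce
  I12: { [E → - - . E], [E → . (], [E → . - - E], [E → . / (], [E → . / / E] }  — shift
  I13: { [E → - - E .] }  — reduce

I6 contains complete items [E → ( .], [P → E ( .] — reduce-reduce conflict.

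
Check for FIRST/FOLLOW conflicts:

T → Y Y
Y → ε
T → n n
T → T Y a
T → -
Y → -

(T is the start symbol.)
Yes. T → T Y a with FOLLOW(T) on { '-', 'a' }; T → '-' with FOLLOW(T) on { '-' }; Y → '-' with FOLLOW(Y) on { '-' }

A FIRST/FOLLOW conflict occurs when a non-terminal N has a nullable alternative N → β (β ⇒* ε) and another alternative N → α with FIRST(α) ∩ FOLLOW(N) ≠ ∅: on such a lookahead the parser cannot decide between expanding α and letting N vanish via β.

Nullable non-terminals: T, Y.
FIRST sets used below: FIRST(Y) = { '-', ε }, FIRST(T) = { '-', 'a', 'n', ε }

T: nullable alternative(s) T → Y Y; FOLLOW(T) = { $, '-', 'a' }
  T → Y Y: FIRST \ {ε} = { '-' } — this is the only nullable alternative, skip
  T → n n: FIRST \ {ε} = { 'n' } — disjoint from FOLLOW(T)
  T → T Y a: FIRST \ {ε} = { '-', 'a', 'n' } — overlaps FOLLOW(T) on { '-', 'a' }: CONFLICT
  T → -: FIRST \ {ε} = { '-' } — overlaps FOLLOW(T) on { '-' }: CONFLICT

Y: nullable alternative(s) Y → ε; FOLLOW(Y) = { $, '-', 'a' }
  Y → ε: FIRST \ {ε} = { } — this is the only nullable alternative, skip
  Y → -: FIRST \ {ε} = { '-' } — overlaps FOLLOW(Y) on { '-' }: CONFLICT

So the grammar has 3 FIRST/FOLLOW conflicts (marked CONFLICT above).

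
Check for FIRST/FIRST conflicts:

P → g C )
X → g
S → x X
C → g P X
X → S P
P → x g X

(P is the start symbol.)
FIRST sets of the non-terminals at (or reachable through a nullable prefix from) the front of some alternative:
  FIRST(S) = { 'x' }

Productions for P:
  P → g C ): FIRST = { 'g' }
  P → x g X: FIRST = { 'x' }
Productions for X:
  X → g: FIRST = { 'g' }
  X → S P: FIRST = { 'x' }
S, C have only one production, so no FIRST/FIRST conflict is possible there.

All alternatives of each non-terminal have pairwise disjoint FIRST sets.

Answer: No FIRST/FIRST conflicts.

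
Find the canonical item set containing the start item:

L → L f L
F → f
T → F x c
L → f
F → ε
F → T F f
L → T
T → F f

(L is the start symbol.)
{ [F → . T F f], [F → . f], [F → .], [L → . L f L], [L → . T], [L → . f], [L' → . L], [T → . F f], [T → . F x c] }

First, augment the grammar with L' → L
I₀ = CLOSURE({ [L' → . L] }):
  [L' → . L] has the dot before L: add [L → . L f L], [L → . f], [L → . T]
  [L → . T] has the dot before T: add [T → . F x c], [T → . F f]
  [T → . F x c] has the dot before F: add [F → . f], [F → .], [F → . T F f]
No further items can be added.

I₀ = { [F → . T F f], [F → . f], [F → .], [L → . L f L], [L → . T], [L → . f], [L' → . L], [T → . F f], [T → . F x c] }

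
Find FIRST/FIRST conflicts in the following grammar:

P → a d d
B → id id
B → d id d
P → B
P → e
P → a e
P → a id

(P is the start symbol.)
FIRST sets of the non-terminals at (or reachable through a nullable prefix from) the front of some alternative:
  FIRST(B) = { 'd', 'id' }

Productions for P:
  P → a d d: FIRST = { 'a' }
  P → B: FIRST = { 'd', 'id' }
  P → e: FIRST = { 'e' }
  P → a e: FIRST = { 'a' }
  P → a id: FIRST = { 'a' }
Productions for B:
  B → id id: FIRST = { 'id' }
  B → d id d: FIRST = { 'd' }

Conflict for P: P → a d d and P → a e
  Overlap: { 'a' }
Conflict for P: P → a d d and P → a id
  Overlap: { 'a' }
Conflict for P: P → a e and P → a id
  Overlap: { 'a' }

Answer: Yes. P → a d d / P → a e on { 'a' }; P → a d d / P → a id on { 'a' }; P → a e / P → a id on { 'a' }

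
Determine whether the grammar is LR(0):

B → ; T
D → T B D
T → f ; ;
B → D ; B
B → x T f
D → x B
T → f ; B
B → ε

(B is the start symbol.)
Augment with B' → B and build the canonical LR(0) collection (I0 = CLOSURE({[B' → . B]}), then GOTO on every symbol after a dot until no new states appear). It has 19 states:
  I0: { [B → . ; T], [B → . D ; B], [B → . x T f], [B → .], [B' → . B], [D → . T B D], [D → . x B], [T → . f ; ;], [T → . f ; B] }  — shift, reduce
  I1: { [B → ; . T], [T → . f ; ;], [T → . f ; B] }  — shift
  I2: { [B' → B .] }  — accept
  I3: { [B → D . ; B] }  — shift
  I4: { [B → . ; T], [B → . D ; B], [B → . x T f], [B → .], [D → . T B D], [D → . x B], [D → T . B D], [T → . f ; ;], [T → . f ; B] }  — shift, reduce
  I5: { [T → f . ; ;], [T → f . ; B] }  — shift
  I6: { [B → . ; T], [B → . D ; B], [B → . x T f], [B → .], [B → x . T f], [D → . T B D], [D → . x B], [D → x . B], [T → . f ; ;], [T → . f ; B] }  — shift, reduce
  I7: { [D → x B .] }  — reduce
  I8: { [B → . ; T], [B → . D ; B], [B → . x T f], [B → .], [B → x T . f], [D → . T B D], [D → . x B], [D → T . B D], [T → . f ; ;], [T → . f ; B] }  — shift, reduce
  I9: { [D → . T B D], [D → . x B], [D → T B . D], [T → . f ; ;], [T → . f ; B] }  — shift
  I10: { [B → x T f .], [T → f . ; ;], [T → f . ; B] }  — shift, reduce
  I11: { [B → . ; T], [B → . D ; B], [B → . x T f], [B → .], [D → . T B D], [D → . x B], [T → . f ; ;], [T → . f ; B], [T → f ; . ;], [T → f ; . B] }  — shift, reduce
  I12: { [B → ; . T], [T → . f ; ;], [T → . f ; B], [T → f ; ; .] }  — shift, reduce
  I13: { [T → f ; B .] }  — reduce
  I14: { [B → ; T .] }  — reduce
  I15: { [D → T B D .] }  — reduce
  I16: { [B → . ; T], [B → . D ; B], [B → . x T f], [B → .], [D → . T B D], [D → . x B], [D → x . B], [T → . f ; ;], [T → . f ; B] }  — shift, reduce
  I17: { [B → . ; T], [B → . D ; B], [B → . x T f], [B → .], [B → D ; . B], [D → . T B D], [D → . x B], [T → . f ; ;], [T → . f ; B] }  — shift, reduce
  I18: { [B → D ; B .] }  — reduce

Conflict in state I0:
  Shift-reduce conflict between [B → .] and [B → . ; T]
So the grammar is NOT LR(0).

Answer: No. Shift-reduce conflict between [B → .] and [B → . ; T]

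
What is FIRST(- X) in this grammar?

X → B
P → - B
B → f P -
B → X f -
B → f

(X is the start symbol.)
{ '-' }

To compute FIRST(- X), process the symbols left to right:
Symbol - is a terminal. Add '-' and stop.
FIRST(- X) = { '-' }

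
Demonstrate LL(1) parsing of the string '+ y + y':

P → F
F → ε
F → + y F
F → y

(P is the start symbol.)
LL(1) parsing maintains a stack (initially the start symbol over $) and the input. At each step: if the stack top is a terminal, match it against the current input token; if it is a non-terminal N, replace it with the RHS of M[N, lookahead] (the unique production whose predict set contains the lookahead).

Stack is shown with the top on the left.

Stack    Input      Action
--------------------------
P $      + y + y $  output P → F
F $      + y + y $  output F → + y F
+ y F $  + y + y $  match '+'
y F $    y + y $    match 'y'
F $      + y $      output F → + y F
+ y F $  + y $      match '+'
y F $    y $        match 'y'
F $      $          output F → ε
$        $          accept

The string is accepted.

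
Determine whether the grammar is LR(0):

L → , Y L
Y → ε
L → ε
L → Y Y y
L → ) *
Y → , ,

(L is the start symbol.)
Augment with L' → L and build the canonical LR(0) collection (I0 = CLOSURE({[L' → . L]}), then GOTO on every symbol after a dot until no new states appear). It has 13 states:
  I0: { [L → . ) *], [L → . , Y L], [L → . Y Y y], [L → .], [L' → . L], [Y → . , ,], [Y → .] }  — shift, 2 reduces
  I1: { [L → ) . *] }  — shift
  I2: { [L → , . Y L], [Y → , . ,], [Y → . , ,], [Y → .] }  — shift, reduce
  I3: { [L' → L .] }  — accept
  I4: { [L → Y . Y y], [Y → . , ,], [Y → .] }  — shift, reduce
  I5: { [Y → , . ,] }  — shift
  I6: { [L → Y Y . y] }  — shift
  I7: { [L → Y Y y .] }  — reduce
  I8: { [Y → , , .] }  — reduce
  I9: { [Y → , , .], [Y → , . ,] }  — shift, reduce
  I10: { [L → , Y . L], [L → . ) *], [L → . , Y L], [L → . Y Y y], [L → .], [Y → . , ,], [Y → .] }  — shift, 2 reduces
  I11: { [L → , Y L .] }  — reduce
  I12: { [L → ) * .] }  — reduce

Conflict in state I0:
  Shift-reduce conflict between [L → .] and [L → . ) *]
So the grammar is NOT LR(0).

Answer: No. Shift-reduce conflict between [L → .] and [L → . ) *]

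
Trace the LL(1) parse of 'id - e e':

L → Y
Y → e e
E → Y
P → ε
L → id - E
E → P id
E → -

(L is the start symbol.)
Stack is shown with the top on the left.

Stack     Input       Action
----------------------------
L $       id - e e $  output L → id - E
id - E $  id - e e $  match 'id'
- E $     - e e $     match '-'
E $       e e $       output E → Y
Y $       e e $       output Y → e e
e e $     e e $       match 'e'
e $       e $         match 'e'
$         $           accept

The string is accepted.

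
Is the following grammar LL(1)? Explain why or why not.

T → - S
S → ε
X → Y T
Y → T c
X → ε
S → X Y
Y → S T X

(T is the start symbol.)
No. Predict set conflict for S: { '-' }

Relevant sets:
  FIRST(X) = { '-', ε }
  FIRST(Y) = { '-' }
  FIRST(T) = { '-' }
  FIRST(S) = { '-', ε }
  FOLLOW(S) = { $, '-', 'c' }
  FOLLOW(X) = { $, '-', 'c' }

For S:
  PREDICT(S → ε) = { $, '-', 'c' }
  PREDICT(S → X Y) = { '-' }
For X:
  PREDICT(X → Y T) = { '-' }
  PREDICT(X → ε) = { $, '-', 'c' }
For Y:
  PREDICT(Y → T c) = { '-' }
  PREDICT(Y → S T X) = { '-' }
T has a single production, so nothing to check there.

Conflict found: Predict set conflict for S: { '-' }
The grammar is NOT LL(1).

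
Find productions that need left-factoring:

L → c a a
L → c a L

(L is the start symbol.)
Left-factoring is needed when two productions for the same non-terminal
share a common prefix on the right-hand side.

Productions for L:
  L → c a a
  L → c a L

Found common prefix 'c a' in productions for L

Answer: Yes, L has productions with common prefix 'c a'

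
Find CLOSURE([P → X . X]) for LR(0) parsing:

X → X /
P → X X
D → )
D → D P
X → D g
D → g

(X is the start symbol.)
{ [D → . )], [D → . D P], [D → . g], [P → X . X], [X → . D g], [X → . X /] }

Start with: [P → X . X]
  [P → X . X] has the dot before X: add [X → . X /], [X → . D g]
  [X → . D g] has the dot before D: add [D → . )], [D → . D P], [D → . g]
No further items can be added.

CLOSURE = { [D → . )], [D → . D P], [D → . g], [P → X . X], [X → . D g], [X → . X /] }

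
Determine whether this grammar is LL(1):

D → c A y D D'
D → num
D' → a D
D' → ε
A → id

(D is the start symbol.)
Relevant sets:
  FOLLOW(D') = { $, 'a' }

For D:
  PREDICT(D → c A y D D') = { 'c' }
  PREDICT(D → num) = { 'num' }
For D':
  PREDICT(D' → a D) = { 'a' }
  PREDICT(D' → ε) = { $, 'a' }
A has a single production, so nothing to check there.

Conflict found: Predict set conflict for D': { 'a' }
The grammar is NOT LL(1).

Answer: No. Predict set conflict for D': { 'a' }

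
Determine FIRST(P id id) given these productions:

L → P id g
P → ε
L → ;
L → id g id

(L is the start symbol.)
FIRST sets of the non-terminals involved (from the grammar, by fixed-point iteration):
  FIRST(P) = { ε }

To compute FIRST(P id id), process the symbols left to right:
Symbol P is a non-terminal. Add FIRST(P) \ {ε} = { }
P is nullable (ε ∈ FIRST(P)), continue to the next symbol.
Symbol id is a terminal. Add 'id' and stop.
FIRST(P id id) = { 'id' }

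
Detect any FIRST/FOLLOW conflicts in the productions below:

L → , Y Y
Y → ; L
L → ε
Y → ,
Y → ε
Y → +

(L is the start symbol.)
A FIRST/FOLLOW conflict occurs when a non-terminal N has a nullable alternative N → β (β ⇒* ε) and another alternative N → α with FIRST(α) ∩ FOLLOW(N) ≠ ∅: on such a lookahead the parser cannot decide between expanding α and letting N vanish via β.

Nullable non-terminals: L, Y.

L: nullable alternative(s) L → ε; FOLLOW(L) = { $, '+', ',', ';' }
  L → , Y Y: FIRST \ {ε} = { ',' } — overlaps FOLLOW(L) on { ',' }: CONFLICT
  L → ε: FIRST \ {ε} = { } — this is the only nullable alternative, skip

Y: nullable alternative(s) Y → ε; FOLLOW(Y) = { $, '+', ',', ';' }
  Y → ; L: FIRST \ {ε} = { ';' } — overlaps FOLLOW(Y) on { ';' }: CONFLICT
  Y → ,: FIRST \ {ε} = { ',' } — overlaps FOLLOW(Y) on { ',' }: CONFLICT
  Y → ε: FIRST \ {ε} = { } — this is the only nullable alternative, skip
  Y → +: FIRST \ {ε} = { '+' } — overlaps FOLLOW(Y) on { '+' }: CONFLICT

So the grammar has 4 FIRST/FOLLOW conflicts (marked CONFLICT above).

Answer: Yes. L → ',' Y Y with FOLLOW(L) on { ',' }; Y → ';' L with FOLLOW(Y) on { ';' }; Y → ',' with FOLLOW(Y) on { ',' }; Y → '+' with FOLLOW(Y) on { '+' }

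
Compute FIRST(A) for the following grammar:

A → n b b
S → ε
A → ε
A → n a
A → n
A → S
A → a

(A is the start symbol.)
{ 'a', 'n', ε }

FIRST sets of the other non-terminals involved (by the same procedure, iterated to a fixed point):
  FIRST(S) = { ε }

From A → n b b:
  - n is a terminal: add 'n' and stop
From A → ε:
  - ε-production, so ε ∈ FIRST(A)
From A → n a:
  - n is a terminal: add 'n' and stop
From A → n:
  - n is a terminal: add 'n' and stop
From A → S:
  - S is a non-terminal: add FIRST(S) \ {ε} = { }
    S is nullable and nothing follows, so the whole right-hand side can vanish: ε ∈ FIRST(A)
From A → a:
  - a is a terminal: add 'a' and stop

Collecting: FIRST(A) = { 'a', 'n', ε }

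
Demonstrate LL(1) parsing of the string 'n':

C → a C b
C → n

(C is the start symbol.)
LL(1) parsing maintains a stack (initially the start symbol over $) and the input. At each step: if the stack top is a terminal, match it against the current input token; if it is a non-terminal N, replace it with the RHS of M[N, lookahead] (the unique production whose predict set contains the lookahead).

Stack is shown with the top on the left.

Stack  Input  Action
--------------------
C $    n $    output C → n
n $    n $    match 'n'
$      $      accept

The string is accepted.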